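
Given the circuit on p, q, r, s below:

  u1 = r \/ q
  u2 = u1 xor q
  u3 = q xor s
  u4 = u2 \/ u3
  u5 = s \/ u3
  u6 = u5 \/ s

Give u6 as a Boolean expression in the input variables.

(s \/ (q xor s)) \/ s

u3 = q xor s
u5 = s \/ u3 = s \/ (q xor s)
u6 = u5 \/ s = (s \/ (q xor s)) \/ s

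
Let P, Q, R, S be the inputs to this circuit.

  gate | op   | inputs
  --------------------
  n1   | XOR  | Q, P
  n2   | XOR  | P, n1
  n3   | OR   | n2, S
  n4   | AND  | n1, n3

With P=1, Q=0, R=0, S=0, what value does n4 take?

0

n1 = 0 XOR 1 = 1
n2 = 1 XOR 1 = 0
n3 = 0 OR 0 = 0
n4 = 1 AND 0 = 0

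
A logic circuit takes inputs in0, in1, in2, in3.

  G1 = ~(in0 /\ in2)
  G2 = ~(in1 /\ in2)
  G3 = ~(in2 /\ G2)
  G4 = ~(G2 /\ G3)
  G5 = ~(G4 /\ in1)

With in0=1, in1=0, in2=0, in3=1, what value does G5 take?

G2 = ~(0 /\ 0) = 1
G3 = ~(0 /\ 1) = 1
G4 = ~(1 /\ 1) = 0
G5 = ~(0 /\ 0) = 1

1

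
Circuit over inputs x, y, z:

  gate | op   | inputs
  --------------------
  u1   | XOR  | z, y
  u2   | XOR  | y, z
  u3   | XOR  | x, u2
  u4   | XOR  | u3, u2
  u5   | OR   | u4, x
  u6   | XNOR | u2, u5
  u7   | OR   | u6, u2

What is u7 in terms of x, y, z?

u2 = y XOR z
u3 = x XOR u2 = x XOR (y XOR z)
u4 = u3 XOR u2 = (x XOR (y XOR z)) XOR (y XOR z)
u5 = u4 OR x = ((x XOR (y XOR z)) XOR (y XOR z)) OR x
u6 = u2 XNOR u5 = (y XOR z) XNOR (((x XOR (y XOR z)) XOR (y XOR z)) OR x)
u7 = u6 OR u2 = ((y XOR z) XNOR (((x XOR (y XOR z)) XOR (y XOR z)) OR x)) OR (y XOR z)

((y XOR z) XNOR (((x XOR (y XOR z)) XOR (y XOR z)) OR x)) OR (y XOR z)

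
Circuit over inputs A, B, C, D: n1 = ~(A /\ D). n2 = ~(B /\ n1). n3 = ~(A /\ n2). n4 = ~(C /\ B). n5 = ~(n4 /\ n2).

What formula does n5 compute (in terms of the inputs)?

~((~(C /\ B)) /\ (~(B /\ (~(A /\ D)))))

n1 = ~(A /\ D)
n2 = ~(B /\ n1) = ~(B /\ (~(A /\ D)))
n4 = ~(C /\ B)
n5 = ~(n4 /\ n2) = ~((~(C /\ B)) /\ (~(B /\ (~(A /\ D)))))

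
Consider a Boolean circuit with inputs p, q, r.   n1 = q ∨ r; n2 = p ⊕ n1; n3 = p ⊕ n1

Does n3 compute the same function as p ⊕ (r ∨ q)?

Yes

n1 = q ∨ r
n3 = p ⊕ n1 = p ⊕ (q ∨ r)
At p=0, q=0, r=0: circuit gives 0, formula gives 0.
At p=0, q=0, r=1: circuit gives 1, formula gives 1.
Agrees on all 8 inputs.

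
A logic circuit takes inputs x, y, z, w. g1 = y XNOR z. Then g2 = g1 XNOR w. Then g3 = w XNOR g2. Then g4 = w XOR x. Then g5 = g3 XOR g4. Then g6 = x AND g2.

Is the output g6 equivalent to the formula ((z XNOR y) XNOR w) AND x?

Yes

g1 = y XNOR z
g2 = g1 XNOR w = (y XNOR z) XNOR w
g6 = x AND g2 = x AND ((y XNOR z) XNOR w)
At x=0, y=0, z=0, w=0: circuit gives 0, formula gives 0.
At x=1, y=0, z=0, w=1: circuit gives 1, formula gives 1.
Agrees on all 16 inputs.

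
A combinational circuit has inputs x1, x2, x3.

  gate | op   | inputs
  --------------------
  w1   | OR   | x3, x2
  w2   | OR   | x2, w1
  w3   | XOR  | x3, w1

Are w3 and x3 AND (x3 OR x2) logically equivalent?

No

w1 = x3 OR x2
w3 = x3 XOR w1 = x3 XOR (x3 OR x2)
At x1=0, x2=0, x3=1: circuit gives 0, formula gives 1.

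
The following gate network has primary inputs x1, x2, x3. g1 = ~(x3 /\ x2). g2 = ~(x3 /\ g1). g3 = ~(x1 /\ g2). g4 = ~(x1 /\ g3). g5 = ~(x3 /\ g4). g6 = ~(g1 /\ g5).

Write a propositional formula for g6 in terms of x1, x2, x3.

g1 = ~(x3 /\ x2)
g2 = ~(x3 /\ g1) = ~(x3 /\ (~(x3 /\ x2)))
g3 = ~(x1 /\ g2) = ~(x1 /\ (~(x3 /\ (~(x3 /\ x2)))))
g4 = ~(x1 /\ g3) = ~(x1 /\ (~(x1 /\ (~(x3 /\ (~(x3 /\ x2)))))))
g5 = ~(x3 /\ g4) = ~(x3 /\ (~(x1 /\ (~(x1 /\ (~(x3 /\ (~(x3 /\ x2)))))))))
g6 = ~(g1 /\ g5) = ~((~(x3 /\ x2)) /\ (~(x3 /\ (~(x1 /\ (~(x1 /\ (~(x3 /\ (~(x3 /\ x2)))))))))))

~((~(x3 /\ x2)) /\ (~(x3 /\ (~(x1 /\ (~(x1 /\ (~(x3 /\ (~(x3 /\ x2)))))))))))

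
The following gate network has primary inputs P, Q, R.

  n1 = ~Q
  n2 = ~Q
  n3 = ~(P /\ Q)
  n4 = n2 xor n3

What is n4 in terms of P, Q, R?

n2 = ~Q
n3 = ~(P /\ Q)
n4 = n2 xor n3 = ~Q xor (~(P /\ Q))

~Q xor (~(P /\ Q))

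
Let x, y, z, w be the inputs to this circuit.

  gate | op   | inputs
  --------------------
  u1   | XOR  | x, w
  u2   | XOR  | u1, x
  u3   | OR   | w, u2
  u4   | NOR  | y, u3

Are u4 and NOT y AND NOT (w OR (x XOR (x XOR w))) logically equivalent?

u1 = x XOR w
u2 = u1 XOR x = (x XOR w) XOR x
u3 = w OR u2 = w OR ((x XOR w) XOR x)
u4 = y NOR u3 = y NOR (w OR ((x XOR w) XOR x))
At x=0, y=0, z=0, w=1: circuit gives 0, formula gives 0.
At x=0, y=0, z=0, w=0: circuit gives 1, formula gives 1.
Agrees on all 16 inputs.

Yes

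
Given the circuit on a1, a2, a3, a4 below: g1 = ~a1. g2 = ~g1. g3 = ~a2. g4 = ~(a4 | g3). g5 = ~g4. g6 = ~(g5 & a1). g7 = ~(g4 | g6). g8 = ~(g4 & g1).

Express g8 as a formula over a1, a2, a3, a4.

g1 = ~a1
g3 = ~a2
g4 = ~(a4 | g3) = ~(a4 | ~a2)
g8 = ~(g4 & g1) = ~((~(a4 | ~a2)) & ~a1)

~((~(a4 | ~a2)) & ~a1)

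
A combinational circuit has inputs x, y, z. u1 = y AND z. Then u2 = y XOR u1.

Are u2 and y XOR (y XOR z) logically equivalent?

u1 = y AND z
u2 = y XOR u1 = y XOR (y AND z)
At x=0, y=0, z=1: circuit gives 0, formula gives 1.

No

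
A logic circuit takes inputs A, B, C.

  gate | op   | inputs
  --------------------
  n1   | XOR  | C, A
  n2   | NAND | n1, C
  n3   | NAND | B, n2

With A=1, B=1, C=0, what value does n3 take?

n1 = 0 XOR 1 = 1
n2 = 1 NAND 0 = 1
n3 = 1 NAND 1 = 0

0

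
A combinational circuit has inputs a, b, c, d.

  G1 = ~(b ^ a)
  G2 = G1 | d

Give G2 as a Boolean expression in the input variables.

G1 = ~(b ^ a)
G2 = G1 | d = (~(b ^ a)) | d

(~(b ^ a)) | d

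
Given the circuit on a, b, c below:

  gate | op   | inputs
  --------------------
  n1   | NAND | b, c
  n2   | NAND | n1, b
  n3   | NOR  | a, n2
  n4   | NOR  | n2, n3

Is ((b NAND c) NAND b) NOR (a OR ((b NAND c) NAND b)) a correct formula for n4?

n1 = b NAND c
n2 = n1 NAND b = (b NAND c) NAND b
n3 = a NOR n2 = a NOR ((b NAND c) NAND b)
n4 = n2 NOR n3 = ((b NAND c) NAND b) NOR (a NOR ((b NAND c) NAND b))
At a=0, b=1, c=0: circuit gives 0, formula gives 1.

No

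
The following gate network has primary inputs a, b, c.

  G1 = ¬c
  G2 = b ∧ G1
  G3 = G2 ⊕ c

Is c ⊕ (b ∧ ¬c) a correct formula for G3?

Yes

G1 = ¬c
G2 = b ∧ G1 = b ∧ ¬c
G3 = G2 ⊕ c = (b ∧ ¬c) ⊕ c
At a=0, b=0, c=0: circuit gives 0, formula gives 0.
At a=0, b=0, c=1: circuit gives 1, formula gives 1.
Agrees on all 8 inputs.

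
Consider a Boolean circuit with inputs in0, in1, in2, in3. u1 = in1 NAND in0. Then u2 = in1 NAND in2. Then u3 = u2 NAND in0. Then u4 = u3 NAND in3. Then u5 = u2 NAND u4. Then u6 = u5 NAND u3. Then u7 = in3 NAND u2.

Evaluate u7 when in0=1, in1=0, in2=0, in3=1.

0

u2 = 0 NAND 0 = 1
u7 = 1 NAND 1 = 0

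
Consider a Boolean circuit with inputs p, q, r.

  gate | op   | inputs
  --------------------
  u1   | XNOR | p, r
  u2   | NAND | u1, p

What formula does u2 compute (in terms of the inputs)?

u1 = p XNOR r
u2 = u1 NAND p = (p XNOR r) NAND p

(p XNOR r) NAND p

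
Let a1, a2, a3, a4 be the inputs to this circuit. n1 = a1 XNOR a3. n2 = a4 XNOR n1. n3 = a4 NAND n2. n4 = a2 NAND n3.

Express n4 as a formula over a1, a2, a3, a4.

n1 = a1 XNOR a3
n2 = a4 XNOR n1 = a4 XNOR (a1 XNOR a3)
n3 = a4 NAND n2 = a4 NAND (a4 XNOR (a1 XNOR a3))
n4 = a2 NAND n3 = a2 NAND (a4 NAND (a4 XNOR (a1 XNOR a3)))

a2 NAND (a4 NAND (a4 XNOR (a1 XNOR a3)))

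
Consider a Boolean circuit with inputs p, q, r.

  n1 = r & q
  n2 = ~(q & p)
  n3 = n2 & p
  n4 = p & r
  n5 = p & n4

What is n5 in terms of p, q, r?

p & (p & r)

n4 = p & r
n5 = p & n4 = p & (p & r)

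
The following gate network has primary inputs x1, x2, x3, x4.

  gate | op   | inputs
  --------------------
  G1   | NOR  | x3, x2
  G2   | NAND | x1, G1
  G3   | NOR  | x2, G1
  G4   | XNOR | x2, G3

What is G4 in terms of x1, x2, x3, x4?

x2 XNOR (x2 NOR (x3 NOR x2))

G1 = x3 NOR x2
G3 = x2 NOR G1 = x2 NOR (x3 NOR x2)
G4 = x2 XNOR G3 = x2 XNOR (x2 NOR (x3 NOR x2))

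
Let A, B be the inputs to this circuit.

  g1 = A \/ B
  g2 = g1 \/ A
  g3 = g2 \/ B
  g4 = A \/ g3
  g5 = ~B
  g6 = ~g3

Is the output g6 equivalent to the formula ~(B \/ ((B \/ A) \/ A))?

Yes

g1 = A \/ B
g2 = g1 \/ A = (A \/ B) \/ A
g3 = g2 \/ B = ((A \/ B) \/ A) \/ B
g6 = ~g3 = ~(((A \/ B) \/ A) \/ B)
At A=0, B=1: circuit gives 0, formula gives 0.
At A=0, B=0: circuit gives 1, formula gives 1.
Agrees on all 4 inputs.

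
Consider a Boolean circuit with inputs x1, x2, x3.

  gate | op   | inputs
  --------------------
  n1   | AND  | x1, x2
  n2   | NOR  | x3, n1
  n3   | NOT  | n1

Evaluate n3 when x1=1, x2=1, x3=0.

n1 = 1 AND 1 = 1
n3 = NOT 1 = 0

0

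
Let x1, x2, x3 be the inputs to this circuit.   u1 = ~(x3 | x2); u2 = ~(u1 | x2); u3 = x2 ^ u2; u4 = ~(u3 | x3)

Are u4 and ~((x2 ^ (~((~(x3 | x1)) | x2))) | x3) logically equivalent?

u1 = ~(x3 | x2)
u2 = ~(u1 | x2) = ~((~(x3 | x2)) | x2)
u3 = x2 ^ u2 = x2 ^ (~((~(x3 | x2)) | x2))
u4 = ~(u3 | x3) = ~((x2 ^ (~((~(x3 | x2)) | x2))) | x3)
At x1=1, x2=0, x3=0: circuit gives 1, formula gives 0.

No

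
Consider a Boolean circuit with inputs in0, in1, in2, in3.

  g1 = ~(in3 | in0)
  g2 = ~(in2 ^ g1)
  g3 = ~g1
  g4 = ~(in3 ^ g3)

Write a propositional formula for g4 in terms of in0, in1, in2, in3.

~(in3 ^ ~(~(in3 | in0)))

g1 = ~(in3 | in0)
g3 = ~g1 = ~(~(in3 | in0))
g4 = ~(in3 ^ g3) = ~(in3 ^ ~(~(in3 | in0)))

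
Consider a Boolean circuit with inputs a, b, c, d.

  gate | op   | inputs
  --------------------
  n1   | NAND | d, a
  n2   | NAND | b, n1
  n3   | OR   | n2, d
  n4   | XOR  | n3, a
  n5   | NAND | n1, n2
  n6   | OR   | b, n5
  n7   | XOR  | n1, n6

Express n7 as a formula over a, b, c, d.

(d NAND a) XOR (b OR ((d NAND a) NAND (b NAND (d NAND a))))

n1 = d NAND a
n2 = b NAND n1 = b NAND (d NAND a)
n5 = n1 NAND n2 = (d NAND a) NAND (b NAND (d NAND a))
n6 = b OR n5 = b OR ((d NAND a) NAND (b NAND (d NAND a)))
n7 = n1 XOR n6 = (d NAND a) XOR (b OR ((d NAND a) NAND (b NAND (d NAND a))))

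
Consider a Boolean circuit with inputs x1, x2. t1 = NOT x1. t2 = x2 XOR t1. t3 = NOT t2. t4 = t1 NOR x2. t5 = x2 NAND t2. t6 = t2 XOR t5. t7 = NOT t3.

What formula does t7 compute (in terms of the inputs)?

NOT NOT (x2 XOR NOT x1)

t1 = NOT x1
t2 = x2 XOR t1 = x2 XOR NOT x1
t3 = NOT t2 = NOT (x2 XOR NOT x1)
t7 = NOT t3 = NOT NOT (x2 XOR NOT x1)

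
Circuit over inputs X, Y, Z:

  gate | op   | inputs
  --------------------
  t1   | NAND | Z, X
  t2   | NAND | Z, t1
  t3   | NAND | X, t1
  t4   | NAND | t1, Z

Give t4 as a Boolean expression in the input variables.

t1 = Z NAND X
t4 = t1 NAND Z = (Z NAND X) NAND Z

(Z NAND X) NAND Z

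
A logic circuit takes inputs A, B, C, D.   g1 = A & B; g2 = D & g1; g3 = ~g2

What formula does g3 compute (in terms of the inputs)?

~(D & (A & B))

g1 = A & B
g2 = D & g1 = D & (A & B)
g3 = ~g2 = ~(D & (A & B))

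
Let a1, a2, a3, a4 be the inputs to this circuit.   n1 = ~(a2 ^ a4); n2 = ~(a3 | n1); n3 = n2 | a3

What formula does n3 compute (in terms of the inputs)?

n1 = ~(a2 ^ a4)
n2 = ~(a3 | n1) = ~(a3 | (~(a2 ^ a4)))
n3 = n2 | a3 = (~(a3 | (~(a2 ^ a4)))) | a3

(~(a3 | (~(a2 ^ a4)))) | a3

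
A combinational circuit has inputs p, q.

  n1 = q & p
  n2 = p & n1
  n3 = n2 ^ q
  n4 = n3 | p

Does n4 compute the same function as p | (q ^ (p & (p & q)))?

Yes

n1 = q & p
n2 = p & n1 = p & (q & p)
n3 = n2 ^ q = (p & (q & p)) ^ q
n4 = n3 | p = ((p & (q & p)) ^ q) | p
At p=0, q=0: circuit gives 0, formula gives 0.
At p=0, q=1: circuit gives 1, formula gives 1.
Agrees on all 4 inputs.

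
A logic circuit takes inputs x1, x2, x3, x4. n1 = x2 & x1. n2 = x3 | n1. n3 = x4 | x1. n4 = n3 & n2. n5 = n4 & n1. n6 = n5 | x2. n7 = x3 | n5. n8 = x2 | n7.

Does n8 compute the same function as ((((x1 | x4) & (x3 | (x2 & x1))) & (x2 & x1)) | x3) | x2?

n1 = x2 & x1
n2 = x3 | n1 = x3 | (x2 & x1)
n3 = x4 | x1
n4 = n3 & n2 = (x4 | x1) & (x3 | (x2 & x1))
n5 = n4 & n1 = ((x4 | x1) & (x3 | (x2 & x1))) & (x2 & x1)
n7 = x3 | n5 = x3 | (((x4 | x1) & (x3 | (x2 & x1))) & (x2 & x1))
n8 = x2 | n7 = x2 | (x3 | (((x4 | x1) & (x3 | (x2 & x1))) & (x2 & x1)))
At x1=0, x2=0, x3=0, x4=0: circuit gives 0, formula gives 0.
At x1=0, x2=0, x3=1, x4=0: circuit gives 1, formula gives 1.
Agrees on all 16 inputs.

Yes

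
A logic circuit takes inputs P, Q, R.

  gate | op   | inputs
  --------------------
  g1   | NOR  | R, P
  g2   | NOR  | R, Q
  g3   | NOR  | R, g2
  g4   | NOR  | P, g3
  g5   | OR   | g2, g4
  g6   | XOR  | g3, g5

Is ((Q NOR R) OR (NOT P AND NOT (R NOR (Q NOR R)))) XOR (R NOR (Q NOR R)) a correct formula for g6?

g2 = R NOR Q
g3 = R NOR g2 = R NOR (R NOR Q)
g4 = P NOR g3 = P NOR (R NOR (R NOR Q))
g5 = g2 OR g4 = (R NOR Q) OR (P NOR (R NOR (R NOR Q)))
g6 = g3 XOR g5 = (R NOR (R NOR Q)) XOR ((R NOR Q) OR (P NOR (R NOR (R NOR Q))))
At P=1, Q=0, R=1: circuit gives 0, formula gives 0.
At P=0, Q=0, R=0: circuit gives 1, formula gives 1.
Agrees on all 8 inputs.

Yes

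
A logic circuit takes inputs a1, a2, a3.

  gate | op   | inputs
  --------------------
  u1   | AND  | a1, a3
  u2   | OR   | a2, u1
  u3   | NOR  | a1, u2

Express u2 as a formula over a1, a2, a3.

u1 = a1 AND a3
u2 = a2 OR u1 = a2 OR (a1 AND a3)

a2 OR (a1 AND a3)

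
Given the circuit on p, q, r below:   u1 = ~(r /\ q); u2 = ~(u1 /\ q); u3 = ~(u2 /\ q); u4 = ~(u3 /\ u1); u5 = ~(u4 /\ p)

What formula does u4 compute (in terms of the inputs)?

~((~((~((~(r /\ q)) /\ q)) /\ q)) /\ (~(r /\ q)))

u1 = ~(r /\ q)
u2 = ~(u1 /\ q) = ~((~(r /\ q)) /\ q)
u3 = ~(u2 /\ q) = ~((~((~(r /\ q)) /\ q)) /\ q)
u4 = ~(u3 /\ u1) = ~((~((~((~(r /\ q)) /\ q)) /\ q)) /\ (~(r /\ q)))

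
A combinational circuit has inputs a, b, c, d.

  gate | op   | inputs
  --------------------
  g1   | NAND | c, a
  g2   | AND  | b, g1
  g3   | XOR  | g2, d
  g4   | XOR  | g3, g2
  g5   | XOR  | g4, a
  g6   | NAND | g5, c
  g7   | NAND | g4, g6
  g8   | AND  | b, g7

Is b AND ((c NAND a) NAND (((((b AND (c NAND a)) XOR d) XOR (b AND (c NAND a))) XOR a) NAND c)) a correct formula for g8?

No

g1 = c NAND a
g2 = b AND g1 = b AND (c NAND a)
g3 = g2 XOR d = (b AND (c NAND a)) XOR d
g4 = g3 XOR g2 = ((b AND (c NAND a)) XOR d) XOR (b AND (c NAND a))
g5 = g4 XOR a = (((b AND (c NAND a)) XOR d) XOR (b AND (c NAND a))) XOR a
g6 = g5 NAND c = ((((b AND (c NAND a)) XOR d) XOR (b AND (c NAND a))) XOR a) NAND c
g7 = g4 NAND g6 = (((b AND (c NAND a)) XOR d) XOR (b AND (c NAND a))) NAND (((((b AND (c NAND a)) XOR d) XOR (b AND (c NAND a))) XOR a) NAND c)
g8 = b AND g7 = b AND ((((b AND (c NAND a)) XOR d) XOR (b AND (c NAND a))) NAND (((((b AND (c NAND a)) XOR d) XOR (b AND (c NAND a))) XOR a) NAND c))
At a=0, b=1, c=0, d=0: circuit gives 1, formula gives 0.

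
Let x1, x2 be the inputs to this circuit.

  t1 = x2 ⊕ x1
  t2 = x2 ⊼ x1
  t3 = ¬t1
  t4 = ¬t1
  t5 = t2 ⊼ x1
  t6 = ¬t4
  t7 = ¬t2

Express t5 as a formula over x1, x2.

(x2 ⊼ x1) ⊼ x1

t2 = x2 ⊼ x1
t5 = t2 ⊼ x1 = (x2 ⊼ x1) ⊼ x1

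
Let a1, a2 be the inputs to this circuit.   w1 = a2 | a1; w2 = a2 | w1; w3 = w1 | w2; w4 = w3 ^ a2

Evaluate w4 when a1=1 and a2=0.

w1 = 0 | 1 = 1
w2 = 0 | 1 = 1
w3 = 1 | 1 = 1
w4 = 1 ^ 0 = 1

1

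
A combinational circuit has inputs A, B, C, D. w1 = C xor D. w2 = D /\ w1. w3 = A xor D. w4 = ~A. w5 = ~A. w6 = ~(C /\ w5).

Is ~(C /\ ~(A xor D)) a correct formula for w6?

w5 = ~A
w6 = ~(C /\ w5) = ~(C /\ ~A)
At A=0, B=0, C=1, D=1: circuit gives 0, formula gives 1.

No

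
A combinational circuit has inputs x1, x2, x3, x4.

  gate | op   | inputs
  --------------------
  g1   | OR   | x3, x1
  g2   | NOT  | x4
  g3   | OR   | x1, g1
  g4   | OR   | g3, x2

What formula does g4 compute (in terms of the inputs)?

g1 = x3 OR x1
g3 = x1 OR g1 = x1 OR (x3 OR x1)
g4 = g3 OR x2 = (x1 OR (x3 OR x1)) OR x2

(x1 OR (x3 OR x1)) OR x2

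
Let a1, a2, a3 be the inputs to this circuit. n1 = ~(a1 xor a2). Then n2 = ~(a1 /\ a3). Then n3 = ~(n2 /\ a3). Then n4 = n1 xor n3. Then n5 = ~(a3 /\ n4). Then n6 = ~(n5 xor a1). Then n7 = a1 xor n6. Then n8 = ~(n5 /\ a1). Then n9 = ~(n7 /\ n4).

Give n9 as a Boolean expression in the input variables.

~((a1 xor (~((~(a3 /\ ((~(a1 xor a2)) xor (~((~(a1 /\ a3)) /\ a3))))) xor a1))) /\ ((~(a1 xor a2)) xor (~((~(a1 /\ a3)) /\ a3))))

n1 = ~(a1 xor a2)
n2 = ~(a1 /\ a3)
n3 = ~(n2 /\ a3) = ~((~(a1 /\ a3)) /\ a3)
n4 = n1 xor n3 = (~(a1 xor a2)) xor (~((~(a1 /\ a3)) /\ a3))
n5 = ~(a3 /\ n4) = ~(a3 /\ ((~(a1 xor a2)) xor (~((~(a1 /\ a3)) /\ a3))))
n6 = ~(n5 xor a1) = ~((~(a3 /\ ((~(a1 xor a2)) xor (~((~(a1 /\ a3)) /\ a3))))) xor a1)
n7 = a1 xor n6 = a1 xor (~((~(a3 /\ ((~(a1 xor a2)) xor (~((~(a1 /\ a3)) /\ a3))))) xor a1))
n9 = ~(n7 /\ n4) = ~((a1 xor (~((~(a3 /\ ((~(a1 xor a2)) xor (~((~(a1 /\ a3)) /\ a3))))) xor a1))) /\ ((~(a1 xor a2)) xor (~((~(a1 /\ a3)) /\ a3))))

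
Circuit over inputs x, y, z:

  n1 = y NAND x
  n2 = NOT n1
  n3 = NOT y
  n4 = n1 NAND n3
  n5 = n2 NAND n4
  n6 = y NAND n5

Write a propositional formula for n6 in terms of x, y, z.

y NAND (NOT (y NAND x) NAND ((y NAND x) NAND NOT y))

n1 = y NAND x
n2 = NOT n1 = NOT (y NAND x)
n3 = NOT y
n4 = n1 NAND n3 = (y NAND x) NAND NOT y
n5 = n2 NAND n4 = NOT (y NAND x) NAND ((y NAND x) NAND NOT y)
n6 = y NAND n5 = y NAND (NOT (y NAND x) NAND ((y NAND x) NAND NOT y))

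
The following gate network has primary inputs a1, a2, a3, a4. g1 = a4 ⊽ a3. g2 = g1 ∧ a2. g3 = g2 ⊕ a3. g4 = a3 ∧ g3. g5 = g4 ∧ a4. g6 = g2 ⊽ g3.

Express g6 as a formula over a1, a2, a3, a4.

((a4 ⊽ a3) ∧ a2) ⊽ (((a4 ⊽ a3) ∧ a2) ⊕ a3)

g1 = a4 ⊽ a3
g2 = g1 ∧ a2 = (a4 ⊽ a3) ∧ a2
g3 = g2 ⊕ a3 = ((a4 ⊽ a3) ∧ a2) ⊕ a3
g6 = g2 ⊽ g3 = ((a4 ⊽ a3) ∧ a2) ⊽ (((a4 ⊽ a3) ∧ a2) ⊕ a3)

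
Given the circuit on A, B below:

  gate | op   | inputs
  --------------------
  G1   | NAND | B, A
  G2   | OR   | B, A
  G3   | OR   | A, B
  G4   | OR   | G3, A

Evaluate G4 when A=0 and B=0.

G3 = 0 OR 0 = 0
G4 = 0 OR 0 = 0

0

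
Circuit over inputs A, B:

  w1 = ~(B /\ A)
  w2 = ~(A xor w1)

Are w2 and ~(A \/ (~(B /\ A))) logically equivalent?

No

w1 = ~(B /\ A)
w2 = ~(A xor w1) = ~(A xor (~(B /\ A)))
At A=1, B=0: circuit gives 1, formula gives 0.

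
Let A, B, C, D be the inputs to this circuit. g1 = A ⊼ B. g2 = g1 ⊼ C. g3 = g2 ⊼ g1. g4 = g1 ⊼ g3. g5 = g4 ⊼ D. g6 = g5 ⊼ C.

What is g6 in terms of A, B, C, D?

g1 = A ⊼ B
g2 = g1 ⊼ C = (A ⊼ B) ⊼ C
g3 = g2 ⊼ g1 = ((A ⊼ B) ⊼ C) ⊼ (A ⊼ B)
g4 = g1 ⊼ g3 = (A ⊼ B) ⊼ (((A ⊼ B) ⊼ C) ⊼ (A ⊼ B))
g5 = g4 ⊼ D = ((A ⊼ B) ⊼ (((A ⊼ B) ⊼ C) ⊼ (A ⊼ B))) ⊼ D
g6 = g5 ⊼ C = (((A ⊼ B) ⊼ (((A ⊼ B) ⊼ C) ⊼ (A ⊼ B))) ⊼ D) ⊼ C

(((A ⊼ B) ⊼ (((A ⊼ B) ⊼ C) ⊼ (A ⊼ B))) ⊼ D) ⊼ C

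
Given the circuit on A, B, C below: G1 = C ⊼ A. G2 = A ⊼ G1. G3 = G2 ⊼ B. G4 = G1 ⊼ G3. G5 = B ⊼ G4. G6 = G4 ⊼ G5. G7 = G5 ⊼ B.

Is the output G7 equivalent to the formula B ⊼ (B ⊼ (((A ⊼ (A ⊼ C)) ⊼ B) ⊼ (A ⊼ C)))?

Yes

G1 = C ⊼ A
G2 = A ⊼ G1 = A ⊼ (C ⊼ A)
G3 = G2 ⊼ B = (A ⊼ (C ⊼ A)) ⊼ B
G4 = G1 ⊼ G3 = (C ⊼ A) ⊼ ((A ⊼ (C ⊼ A)) ⊼ B)
G5 = B ⊼ G4 = B ⊼ ((C ⊼ A) ⊼ ((A ⊼ (C ⊼ A)) ⊼ B))
G7 = G5 ⊼ B = (B ⊼ ((C ⊼ A) ⊼ ((A ⊼ (C ⊼ A)) ⊼ B))) ⊼ B
At A=1, B=1, C=0: circuit gives 0, formula gives 0.
At A=0, B=0, C=0: circuit gives 1, formula gives 1.
Agrees on all 8 inputs.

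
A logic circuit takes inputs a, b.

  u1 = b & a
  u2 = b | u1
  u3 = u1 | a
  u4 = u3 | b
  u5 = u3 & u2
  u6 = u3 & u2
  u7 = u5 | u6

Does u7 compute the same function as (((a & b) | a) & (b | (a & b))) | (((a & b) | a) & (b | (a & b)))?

Yes

u1 = b & a
u2 = b | u1 = b | (b & a)
u3 = u1 | a = (b & a) | a
u5 = u3 & u2 = ((b & a) | a) & (b | (b & a))
u6 = u3 & u2 = ((b & a) | a) & (b | (b & a))
u7 = u5 | u6 = (((b & a) | a) & (b | (b & a))) | (((b & a) | a) & (b | (b & a)))
At a=0, b=0: circuit gives 0, formula gives 0.
At a=1, b=1: circuit gives 1, formula gives 1.
Agrees on all 4 inputs.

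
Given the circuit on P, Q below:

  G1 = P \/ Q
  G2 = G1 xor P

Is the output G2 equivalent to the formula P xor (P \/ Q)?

G1 = P \/ Q
G2 = G1 xor P = (P \/ Q) xor P
At P=0, Q=0: circuit gives 0, formula gives 0.
At P=0, Q=1: circuit gives 1, formula gives 1.
Agrees on all 4 inputs.

Yes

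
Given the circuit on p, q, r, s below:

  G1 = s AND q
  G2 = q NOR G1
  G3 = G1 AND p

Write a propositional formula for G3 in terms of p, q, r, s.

G1 = s AND q
G3 = G1 AND p = (s AND q) AND p

(s AND q) AND p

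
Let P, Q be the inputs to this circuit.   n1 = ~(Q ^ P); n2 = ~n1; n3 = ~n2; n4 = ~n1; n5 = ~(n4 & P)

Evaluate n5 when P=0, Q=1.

1

n1 = ~(1 ^ 0) = 0
n4 = ~0 = 1
n5 = ~(1 & 0) = 1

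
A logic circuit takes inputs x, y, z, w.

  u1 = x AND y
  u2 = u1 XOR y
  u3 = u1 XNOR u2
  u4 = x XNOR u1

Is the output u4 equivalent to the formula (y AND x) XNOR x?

u1 = x AND y
u4 = x XNOR u1 = x XNOR (x AND y)
At x=1, y=0, z=0, w=0: circuit gives 0, formula gives 0.
At x=0, y=0, z=0, w=0: circuit gives 1, formula gives 1.
Agrees on all 16 inputs.

Yes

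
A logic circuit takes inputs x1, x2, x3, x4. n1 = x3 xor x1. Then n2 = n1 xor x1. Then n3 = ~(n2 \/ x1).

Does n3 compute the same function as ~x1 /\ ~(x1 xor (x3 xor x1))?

Yes

n1 = x3 xor x1
n2 = n1 xor x1 = (x3 xor x1) xor x1
n3 = ~(n2 \/ x1) = ~(((x3 xor x1) xor x1) \/ x1)
At x1=0, x2=0, x3=1, x4=0: circuit gives 0, formula gives 0.
At x1=0, x2=0, x3=0, x4=0: circuit gives 1, formula gives 1.
Agrees on all 16 inputs.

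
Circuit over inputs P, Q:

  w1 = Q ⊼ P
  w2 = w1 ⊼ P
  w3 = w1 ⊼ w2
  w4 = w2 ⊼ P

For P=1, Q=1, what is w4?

0

w1 = 1 ⊼ 1 = 0
w2 = 0 ⊼ 1 = 1
w4 = 1 ⊼ 1 = 0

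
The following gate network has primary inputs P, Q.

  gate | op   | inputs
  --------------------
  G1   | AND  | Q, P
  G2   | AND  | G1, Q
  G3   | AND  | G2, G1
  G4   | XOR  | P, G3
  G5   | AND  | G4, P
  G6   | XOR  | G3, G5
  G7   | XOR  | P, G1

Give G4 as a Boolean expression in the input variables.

P XOR (((Q AND P) AND Q) AND (Q AND P))

G1 = Q AND P
G2 = G1 AND Q = (Q AND P) AND Q
G3 = G2 AND G1 = ((Q AND P) AND Q) AND (Q AND P)
G4 = P XOR G3 = P XOR (((Q AND P) AND Q) AND (Q AND P))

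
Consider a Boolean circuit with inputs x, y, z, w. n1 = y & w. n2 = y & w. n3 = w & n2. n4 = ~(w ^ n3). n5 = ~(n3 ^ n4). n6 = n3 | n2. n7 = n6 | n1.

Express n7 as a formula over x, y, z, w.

((w & (y & w)) | (y & w)) | (y & w)

n1 = y & w
n2 = y & w
n3 = w & n2 = w & (y & w)
n6 = n3 | n2 = (w & (y & w)) | (y & w)
n7 = n6 | n1 = ((w & (y & w)) | (y & w)) | (y & w)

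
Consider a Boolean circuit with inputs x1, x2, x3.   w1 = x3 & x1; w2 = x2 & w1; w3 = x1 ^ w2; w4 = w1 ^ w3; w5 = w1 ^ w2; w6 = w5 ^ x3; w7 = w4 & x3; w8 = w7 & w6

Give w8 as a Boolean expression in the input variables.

w1 = x3 & x1
w2 = x2 & w1 = x2 & (x3 & x1)
w3 = x1 ^ w2 = x1 ^ (x2 & (x3 & x1))
w4 = w1 ^ w3 = (x3 & x1) ^ (x1 ^ (x2 & (x3 & x1)))
w5 = w1 ^ w2 = (x3 & x1) ^ (x2 & (x3 & x1))
w6 = w5 ^ x3 = ((x3 & x1) ^ (x2 & (x3 & x1))) ^ x3
w7 = w4 & x3 = ((x3 & x1) ^ (x1 ^ (x2 & (x3 & x1)))) & x3
w8 = w7 & w6 = (((x3 & x1) ^ (x1 ^ (x2 & (x3 & x1)))) & x3) & (((x3 & x1) ^ (x2 & (x3 & x1))) ^ x3)

(((x3 & x1) ^ (x1 ^ (x2 & (x3 & x1)))) & x3) & (((x3 & x1) ^ (x2 & (x3 & x1))) ^ x3)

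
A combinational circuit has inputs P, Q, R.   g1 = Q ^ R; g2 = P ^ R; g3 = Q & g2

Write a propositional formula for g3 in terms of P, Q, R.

g2 = P ^ R
g3 = Q & g2 = Q & (P ^ R)

Q & (P ^ R)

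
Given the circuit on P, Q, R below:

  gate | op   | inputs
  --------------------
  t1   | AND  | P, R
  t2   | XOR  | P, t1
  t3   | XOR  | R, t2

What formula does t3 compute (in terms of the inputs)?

t1 = P AND R
t2 = P XOR t1 = P XOR (P AND R)
t3 = R XOR t2 = R XOR (P XOR (P AND R))

R XOR (P XOR (P AND R))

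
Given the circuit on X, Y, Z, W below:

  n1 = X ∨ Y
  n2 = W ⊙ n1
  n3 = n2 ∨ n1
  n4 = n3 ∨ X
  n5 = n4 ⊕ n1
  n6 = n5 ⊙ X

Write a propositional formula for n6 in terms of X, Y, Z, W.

((((W ⊙ (X ∨ Y)) ∨ (X ∨ Y)) ∨ X) ⊕ (X ∨ Y)) ⊙ X

n1 = X ∨ Y
n2 = W ⊙ n1 = W ⊙ (X ∨ Y)
n3 = n2 ∨ n1 = (W ⊙ (X ∨ Y)) ∨ (X ∨ Y)
n4 = n3 ∨ X = ((W ⊙ (X ∨ Y)) ∨ (X ∨ Y)) ∨ X
n5 = n4 ⊕ n1 = (((W ⊙ (X ∨ Y)) ∨ (X ∨ Y)) ∨ X) ⊕ (X ∨ Y)
n6 = n5 ⊙ X = ((((W ⊙ (X ∨ Y)) ∨ (X ∨ Y)) ∨ X) ⊕ (X ∨ Y)) ⊙ X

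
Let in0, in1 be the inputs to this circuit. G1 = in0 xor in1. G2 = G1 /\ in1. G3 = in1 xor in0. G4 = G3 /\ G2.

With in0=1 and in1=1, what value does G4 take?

0

G1 = 1 xor 1 = 0
G2 = 0 /\ 1 = 0
G3 = 1 xor 1 = 0
G4 = 0 /\ 0 = 0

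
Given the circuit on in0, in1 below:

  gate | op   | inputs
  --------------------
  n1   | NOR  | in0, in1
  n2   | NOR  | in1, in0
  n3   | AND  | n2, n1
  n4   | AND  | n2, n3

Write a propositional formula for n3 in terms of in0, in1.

(in1 NOR in0) AND (in0 NOR in1)

n1 = in0 NOR in1
n2 = in1 NOR in0
n3 = n2 AND n1 = (in1 NOR in0) AND (in0 NOR in1)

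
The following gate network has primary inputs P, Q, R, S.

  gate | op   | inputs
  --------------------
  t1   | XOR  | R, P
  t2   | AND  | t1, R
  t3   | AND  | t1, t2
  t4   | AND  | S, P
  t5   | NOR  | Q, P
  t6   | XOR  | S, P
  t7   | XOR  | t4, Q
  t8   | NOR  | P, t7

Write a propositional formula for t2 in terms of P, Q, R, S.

t1 = R XOR P
t2 = t1 AND R = (R XOR P) AND R

(R XOR P) AND R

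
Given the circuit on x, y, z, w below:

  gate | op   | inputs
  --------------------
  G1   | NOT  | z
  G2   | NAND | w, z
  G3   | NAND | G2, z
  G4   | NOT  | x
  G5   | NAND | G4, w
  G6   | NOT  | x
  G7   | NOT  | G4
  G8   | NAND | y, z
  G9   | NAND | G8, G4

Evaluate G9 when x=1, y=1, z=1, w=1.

G4 = NOT 1 = 0
G8 = 1 NAND 1 = 0
G9 = 0 NAND 0 = 1

1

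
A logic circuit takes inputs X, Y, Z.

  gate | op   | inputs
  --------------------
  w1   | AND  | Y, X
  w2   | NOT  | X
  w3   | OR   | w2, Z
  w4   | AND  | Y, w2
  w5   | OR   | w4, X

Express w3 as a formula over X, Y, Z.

NOT X OR Z

w2 = NOT X
w3 = w2 OR Z = NOT X OR Z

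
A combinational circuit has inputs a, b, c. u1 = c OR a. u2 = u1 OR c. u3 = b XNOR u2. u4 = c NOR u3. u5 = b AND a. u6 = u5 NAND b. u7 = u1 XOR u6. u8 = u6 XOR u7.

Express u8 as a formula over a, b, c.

((b AND a) NAND b) XOR ((c OR a) XOR ((b AND a) NAND b))

u1 = c OR a
u5 = b AND a
u6 = u5 NAND b = (b AND a) NAND b
u7 = u1 XOR u6 = (c OR a) XOR ((b AND a) NAND b)
u8 = u6 XOR u7 = ((b AND a) NAND b) XOR ((c OR a) XOR ((b AND a) NAND b))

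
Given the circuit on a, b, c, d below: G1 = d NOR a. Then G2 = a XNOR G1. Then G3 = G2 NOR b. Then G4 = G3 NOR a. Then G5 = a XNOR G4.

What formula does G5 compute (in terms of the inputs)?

G1 = d NOR a
G2 = a XNOR G1 = a XNOR (d NOR a)
G3 = G2 NOR b = (a XNOR (d NOR a)) NOR b
G4 = G3 NOR a = ((a XNOR (d NOR a)) NOR b) NOR a
G5 = a XNOR G4 = a XNOR (((a XNOR (d NOR a)) NOR b) NOR a)

a XNOR (((a XNOR (d NOR a)) NOR b) NOR a)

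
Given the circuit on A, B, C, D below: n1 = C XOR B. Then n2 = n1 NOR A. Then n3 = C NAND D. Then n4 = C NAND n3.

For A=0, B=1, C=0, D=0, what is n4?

n3 = 0 NAND 0 = 1
n4 = 0 NAND 1 = 1

1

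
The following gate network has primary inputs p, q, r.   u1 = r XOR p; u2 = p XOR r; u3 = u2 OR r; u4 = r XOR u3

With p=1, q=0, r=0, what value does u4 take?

u2 = 1 XOR 0 = 1
u3 = 1 OR 0 = 1
u4 = 0 XOR 1 = 1

1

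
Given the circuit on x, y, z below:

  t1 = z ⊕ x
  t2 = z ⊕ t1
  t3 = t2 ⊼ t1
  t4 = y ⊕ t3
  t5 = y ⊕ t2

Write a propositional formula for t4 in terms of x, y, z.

t1 = z ⊕ x
t2 = z ⊕ t1 = z ⊕ (z ⊕ x)
t3 = t2 ⊼ t1 = (z ⊕ (z ⊕ x)) ⊼ (z ⊕ x)
t4 = y ⊕ t3 = y ⊕ ((z ⊕ (z ⊕ x)) ⊼ (z ⊕ x))

y ⊕ ((z ⊕ (z ⊕ x)) ⊼ (z ⊕ x))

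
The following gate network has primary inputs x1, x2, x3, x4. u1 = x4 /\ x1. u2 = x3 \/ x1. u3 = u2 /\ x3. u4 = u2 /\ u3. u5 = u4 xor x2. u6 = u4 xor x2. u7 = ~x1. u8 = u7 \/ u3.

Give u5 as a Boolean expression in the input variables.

((x3 \/ x1) /\ ((x3 \/ x1) /\ x3)) xor x2

u2 = x3 \/ x1
u3 = u2 /\ x3 = (x3 \/ x1) /\ x3
u4 = u2 /\ u3 = (x3 \/ x1) /\ ((x3 \/ x1) /\ x3)
u5 = u4 xor x2 = ((x3 \/ x1) /\ ((x3 \/ x1) /\ x3)) xor x2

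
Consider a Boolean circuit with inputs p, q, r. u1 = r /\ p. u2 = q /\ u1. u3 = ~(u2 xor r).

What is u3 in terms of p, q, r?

~((q /\ (r /\ p)) xor r)

u1 = r /\ p
u2 = q /\ u1 = q /\ (r /\ p)
u3 = ~(u2 xor r) = ~((q /\ (r /\ p)) xor r)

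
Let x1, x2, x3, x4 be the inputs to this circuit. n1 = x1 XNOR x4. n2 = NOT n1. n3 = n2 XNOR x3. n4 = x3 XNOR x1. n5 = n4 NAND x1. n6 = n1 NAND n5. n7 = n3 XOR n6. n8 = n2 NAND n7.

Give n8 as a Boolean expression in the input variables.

NOT (x1 XNOR x4) NAND ((NOT (x1 XNOR x4) XNOR x3) XOR ((x1 XNOR x4) NAND ((x3 XNOR x1) NAND x1)))

n1 = x1 XNOR x4
n2 = NOT n1 = NOT (x1 XNOR x4)
n3 = n2 XNOR x3 = NOT (x1 XNOR x4) XNOR x3
n4 = x3 XNOR x1
n5 = n4 NAND x1 = (x3 XNOR x1) NAND x1
n6 = n1 NAND n5 = (x1 XNOR x4) NAND ((x3 XNOR x1) NAND x1)
n7 = n3 XOR n6 = (NOT (x1 XNOR x4) XNOR x3) XOR ((x1 XNOR x4) NAND ((x3 XNOR x1) NAND x1))
n8 = n2 NAND n7 = NOT (x1 XNOR x4) NAND ((NOT (x1 XNOR x4) XNOR x3) XOR ((x1 XNOR x4) NAND ((x3 XNOR x1) NAND x1)))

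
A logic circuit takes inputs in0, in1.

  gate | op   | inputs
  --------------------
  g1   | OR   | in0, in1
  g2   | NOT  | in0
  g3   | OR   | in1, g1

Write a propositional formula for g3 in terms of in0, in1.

in1 OR (in0 OR in1)

g1 = in0 OR in1
g3 = in1 OR g1 = in1 OR (in0 OR in1)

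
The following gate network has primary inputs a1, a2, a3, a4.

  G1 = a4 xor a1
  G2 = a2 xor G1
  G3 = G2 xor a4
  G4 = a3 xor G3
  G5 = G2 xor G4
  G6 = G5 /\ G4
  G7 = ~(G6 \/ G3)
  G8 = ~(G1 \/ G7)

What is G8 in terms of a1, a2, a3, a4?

G1 = a4 xor a1
G2 = a2 xor G1 = a2 xor (a4 xor a1)
G3 = G2 xor a4 = (a2 xor (a4 xor a1)) xor a4
G4 = a3 xor G3 = a3 xor ((a2 xor (a4 xor a1)) xor a4)
G5 = G2 xor G4 = (a2 xor (a4 xor a1)) xor (a3 xor ((a2 xor (a4 xor a1)) xor a4))
G6 = G5 /\ G4 = ((a2 xor (a4 xor a1)) xor (a3 xor ((a2 xor (a4 xor a1)) xor a4))) /\ (a3 xor ((a2 xor (a4 xor a1)) xor a4))
G7 = ~(G6 \/ G3) = ~((((a2 xor (a4 xor a1)) xor (a3 xor ((a2 xor (a4 xor a1)) xor a4))) /\ (a3 xor ((a2 xor (a4 xor a1)) xor a4))) \/ ((a2 xor (a4 xor a1)) xor a4))
G8 = ~(G1 \/ G7) = ~((a4 xor a1) \/ (~((((a2 xor (a4 xor a1)) xor (a3 xor ((a2 xor (a4 xor a1)) xor a4))) /\ (a3 xor ((a2 xor (a4 xor a1)) xor a4))) \/ ((a2 xor (a4 xor a1)) xor a4))))

~((a4 xor a1) \/ (~((((a2 xor (a4 xor a1)) xor (a3 xor ((a2 xor (a4 xor a1)) xor a4))) /\ (a3 xor ((a2 xor (a4 xor a1)) xor a4))) \/ ((a2 xor (a4 xor a1)) xor a4))))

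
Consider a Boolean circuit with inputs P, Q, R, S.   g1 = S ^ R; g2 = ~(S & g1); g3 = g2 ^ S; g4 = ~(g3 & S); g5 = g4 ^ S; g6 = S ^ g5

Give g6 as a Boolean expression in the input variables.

S ^ ((~(((~(S & (S ^ R))) ^ S) & S)) ^ S)

g1 = S ^ R
g2 = ~(S & g1) = ~(S & (S ^ R))
g3 = g2 ^ S = (~(S & (S ^ R))) ^ S
g4 = ~(g3 & S) = ~(((~(S & (S ^ R))) ^ S) & S)
g5 = g4 ^ S = (~(((~(S & (S ^ R))) ^ S) & S)) ^ S
g6 = S ^ g5 = S ^ ((~(((~(S & (S ^ R))) ^ S) & S)) ^ S)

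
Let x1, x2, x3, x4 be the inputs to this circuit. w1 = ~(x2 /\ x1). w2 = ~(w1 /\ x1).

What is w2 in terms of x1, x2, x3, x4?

~((~(x2 /\ x1)) /\ x1)

w1 = ~(x2 /\ x1)
w2 = ~(w1 /\ x1) = ~((~(x2 /\ x1)) /\ x1)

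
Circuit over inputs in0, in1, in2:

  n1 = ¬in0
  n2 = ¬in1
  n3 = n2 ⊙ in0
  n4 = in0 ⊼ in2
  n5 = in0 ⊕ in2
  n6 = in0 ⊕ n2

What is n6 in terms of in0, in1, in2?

in0 ⊕ ¬in1

n2 = ¬in1
n6 = in0 ⊕ n2 = in0 ⊕ ¬in1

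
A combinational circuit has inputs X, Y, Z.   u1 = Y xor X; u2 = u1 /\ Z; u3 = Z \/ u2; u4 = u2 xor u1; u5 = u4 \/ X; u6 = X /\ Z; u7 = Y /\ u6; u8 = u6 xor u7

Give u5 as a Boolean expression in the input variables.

(((Y xor X) /\ Z) xor (Y xor X)) \/ X

u1 = Y xor X
u2 = u1 /\ Z = (Y xor X) /\ Z
u4 = u2 xor u1 = ((Y xor X) /\ Z) xor (Y xor X)
u5 = u4 \/ X = (((Y xor X) /\ Z) xor (Y xor X)) \/ X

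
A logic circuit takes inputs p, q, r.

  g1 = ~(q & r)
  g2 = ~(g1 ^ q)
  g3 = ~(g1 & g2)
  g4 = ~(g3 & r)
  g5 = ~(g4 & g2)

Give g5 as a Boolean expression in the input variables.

g1 = ~(q & r)
g2 = ~(g1 ^ q) = ~((~(q & r)) ^ q)
g3 = ~(g1 & g2) = ~((~(q & r)) & (~((~(q & r)) ^ q)))
g4 = ~(g3 & r) = ~((~((~(q & r)) & (~((~(q & r)) ^ q)))) & r)
g5 = ~(g4 & g2) = ~((~((~((~(q & r)) & (~((~(q & r)) ^ q)))) & r)) & (~((~(q & r)) ^ q)))

~((~((~((~(q & r)) & (~((~(q & r)) ^ q)))) & r)) & (~((~(q & r)) ^ q)))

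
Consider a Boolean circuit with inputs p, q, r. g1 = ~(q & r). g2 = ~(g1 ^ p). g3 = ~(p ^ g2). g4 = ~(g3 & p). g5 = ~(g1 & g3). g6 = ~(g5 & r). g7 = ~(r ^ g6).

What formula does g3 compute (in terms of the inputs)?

~(p ^ (~((~(q & r)) ^ p)))

g1 = ~(q & r)
g2 = ~(g1 ^ p) = ~((~(q & r)) ^ p)
g3 = ~(p ^ g2) = ~(p ^ (~((~(q & r)) ^ p)))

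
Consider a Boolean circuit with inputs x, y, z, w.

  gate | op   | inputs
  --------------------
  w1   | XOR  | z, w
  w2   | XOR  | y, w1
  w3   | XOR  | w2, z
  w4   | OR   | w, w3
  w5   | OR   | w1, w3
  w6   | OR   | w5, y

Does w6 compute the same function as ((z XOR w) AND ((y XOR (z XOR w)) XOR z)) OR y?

w1 = z XOR w
w2 = y XOR w1 = y XOR (z XOR w)
w3 = w2 XOR z = (y XOR (z XOR w)) XOR z
w5 = w1 OR w3 = (z XOR w) OR ((y XOR (z XOR w)) XOR z)
w6 = w5 OR y = ((z XOR w) OR ((y XOR (z XOR w)) XOR z)) OR y
At x=0, y=0, z=1, w=0: circuit gives 1, formula gives 0.

No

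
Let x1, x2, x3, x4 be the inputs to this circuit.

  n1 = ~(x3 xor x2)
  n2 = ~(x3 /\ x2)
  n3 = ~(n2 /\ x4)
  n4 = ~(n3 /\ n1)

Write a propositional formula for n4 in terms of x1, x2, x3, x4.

~((~((~(x3 /\ x2)) /\ x4)) /\ (~(x3 xor x2)))

n1 = ~(x3 xor x2)
n2 = ~(x3 /\ x2)
n3 = ~(n2 /\ x4) = ~((~(x3 /\ x2)) /\ x4)
n4 = ~(n3 /\ n1) = ~((~((~(x3 /\ x2)) /\ x4)) /\ (~(x3 xor x2)))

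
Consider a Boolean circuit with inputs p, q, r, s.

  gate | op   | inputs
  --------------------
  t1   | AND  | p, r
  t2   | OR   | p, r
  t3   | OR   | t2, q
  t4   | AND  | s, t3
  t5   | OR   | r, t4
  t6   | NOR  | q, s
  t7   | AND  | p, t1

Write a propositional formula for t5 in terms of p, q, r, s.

r OR (s AND ((p OR r) OR q))

t2 = p OR r
t3 = t2 OR q = (p OR r) OR q
t4 = s AND t3 = s AND ((p OR r) OR q)
t5 = r OR t4 = r OR (s AND ((p OR r) OR q))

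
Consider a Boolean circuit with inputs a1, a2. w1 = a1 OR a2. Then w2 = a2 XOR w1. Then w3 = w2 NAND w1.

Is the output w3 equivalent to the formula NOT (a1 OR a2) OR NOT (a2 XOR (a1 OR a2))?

Yes

w1 = a1 OR a2
w2 = a2 XOR w1 = a2 XOR (a1 OR a2)
w3 = w2 NAND w1 = (a2 XOR (a1 OR a2)) NAND (a1 OR a2)
At a1=1, a2=0: circuit gives 0, formula gives 0.
At a1=0, a2=0: circuit gives 1, formula gives 1.
Agrees on all 4 inputs.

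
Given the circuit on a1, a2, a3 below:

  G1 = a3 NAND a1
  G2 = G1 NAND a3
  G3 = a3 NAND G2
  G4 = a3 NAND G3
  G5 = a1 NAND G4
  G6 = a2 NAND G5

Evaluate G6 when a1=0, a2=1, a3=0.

0

G1 = 0 NAND 0 = 1
G2 = 1 NAND 0 = 1
G3 = 0 NAND 1 = 1
G4 = 0 NAND 1 = 1
G5 = 0 NAND 1 = 1
G6 = 1 NAND 1 = 0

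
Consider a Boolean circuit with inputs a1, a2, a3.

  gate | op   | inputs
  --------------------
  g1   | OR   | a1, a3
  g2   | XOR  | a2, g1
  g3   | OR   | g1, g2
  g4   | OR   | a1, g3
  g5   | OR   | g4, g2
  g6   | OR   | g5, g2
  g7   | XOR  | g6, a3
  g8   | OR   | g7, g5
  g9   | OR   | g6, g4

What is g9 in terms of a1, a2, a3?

(((a1 OR ((a1 OR a3) OR (a2 XOR (a1 OR a3)))) OR (a2 XOR (a1 OR a3))) OR (a2 XOR (a1 OR a3))) OR (a1 OR ((a1 OR a3) OR (a2 XOR (a1 OR a3))))

g1 = a1 OR a3
g2 = a2 XOR g1 = a2 XOR (a1 OR a3)
g3 = g1 OR g2 = (a1 OR a3) OR (a2 XOR (a1 OR a3))
g4 = a1 OR g3 = a1 OR ((a1 OR a3) OR (a2 XOR (a1 OR a3)))
g5 = g4 OR g2 = (a1 OR ((a1 OR a3) OR (a2 XOR (a1 OR a3)))) OR (a2 XOR (a1 OR a3))
g6 = g5 OR g2 = ((a1 OR ((a1 OR a3) OR (a2 XOR (a1 OR a3)))) OR (a2 XOR (a1 OR a3))) OR (a2 XOR (a1 OR a3))
g9 = g6 OR g4 = (((a1 OR ((a1 OR a3) OR (a2 XOR (a1 OR a3)))) OR (a2 XOR (a1 OR a3))) OR (a2 XOR (a1 OR a3))) OR (a1 OR ((a1 OR a3) OR (a2 XOR (a1 OR a3))))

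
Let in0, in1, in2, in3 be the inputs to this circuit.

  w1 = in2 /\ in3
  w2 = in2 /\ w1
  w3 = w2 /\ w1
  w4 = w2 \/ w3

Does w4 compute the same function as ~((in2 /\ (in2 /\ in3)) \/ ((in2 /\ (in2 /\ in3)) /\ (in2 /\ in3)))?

w1 = in2 /\ in3
w2 = in2 /\ w1 = in2 /\ (in2 /\ in3)
w3 = w2 /\ w1 = (in2 /\ (in2 /\ in3)) /\ (in2 /\ in3)
w4 = w2 \/ w3 = (in2 /\ (in2 /\ in3)) \/ ((in2 /\ (in2 /\ in3)) /\ (in2 /\ in3))
At in0=0, in1=0, in2=0, in3=0: circuit gives 0, formula gives 1.

No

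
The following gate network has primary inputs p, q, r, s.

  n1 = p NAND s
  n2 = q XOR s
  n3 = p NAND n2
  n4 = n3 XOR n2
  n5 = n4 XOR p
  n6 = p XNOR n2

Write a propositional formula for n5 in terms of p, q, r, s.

n2 = q XOR s
n3 = p NAND n2 = p NAND (q XOR s)
n4 = n3 XOR n2 = (p NAND (q XOR s)) XOR (q XOR s)
n5 = n4 XOR p = ((p NAND (q XOR s)) XOR (q XOR s)) XOR p

((p NAND (q XOR s)) XOR (q XOR s)) XOR p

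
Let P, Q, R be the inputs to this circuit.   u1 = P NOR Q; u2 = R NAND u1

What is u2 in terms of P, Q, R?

u1 = P NOR Q
u2 = R NAND u1 = R NAND (P NOR Q)

R NAND (P NOR Q)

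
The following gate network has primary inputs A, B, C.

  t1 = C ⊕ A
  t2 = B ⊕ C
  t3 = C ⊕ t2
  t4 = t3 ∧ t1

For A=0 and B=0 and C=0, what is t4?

0

t1 = 0 ⊕ 0 = 0
t2 = 0 ⊕ 0 = 0
t3 = 0 ⊕ 0 = 0
t4 = 0 ∧ 0 = 0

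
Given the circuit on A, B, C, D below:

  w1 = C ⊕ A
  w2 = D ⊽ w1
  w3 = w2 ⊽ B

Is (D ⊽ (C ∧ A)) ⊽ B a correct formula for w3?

No

w1 = C ⊕ A
w2 = D ⊽ w1 = D ⊽ (C ⊕ A)
w3 = w2 ⊽ B = (D ⊽ (C ⊕ A)) ⊽ B
At A=0, B=0, C=1, D=0: circuit gives 1, formula gives 0.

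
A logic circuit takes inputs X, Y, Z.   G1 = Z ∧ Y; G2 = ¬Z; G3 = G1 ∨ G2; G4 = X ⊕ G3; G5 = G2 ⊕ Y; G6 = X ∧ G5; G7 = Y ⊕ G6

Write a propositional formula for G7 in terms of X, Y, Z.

G2 = ¬Z
G5 = G2 ⊕ Y = ¬Z ⊕ Y
G6 = X ∧ G5 = X ∧ (¬Z ⊕ Y)
G7 = Y ⊕ G6 = Y ⊕ (X ∧ (¬Z ⊕ Y))

Y ⊕ (X ∧ (¬Z ⊕ Y))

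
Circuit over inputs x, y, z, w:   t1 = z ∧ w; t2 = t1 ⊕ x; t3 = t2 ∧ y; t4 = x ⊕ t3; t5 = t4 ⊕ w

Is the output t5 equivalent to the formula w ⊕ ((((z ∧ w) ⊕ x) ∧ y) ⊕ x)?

t1 = z ∧ w
t2 = t1 ⊕ x = (z ∧ w) ⊕ x
t3 = t2 ∧ y = ((z ∧ w) ⊕ x) ∧ y
t4 = x ⊕ t3 = x ⊕ (((z ∧ w) ⊕ x) ∧ y)
t5 = t4 ⊕ w = (x ⊕ (((z ∧ w) ⊕ x) ∧ y)) ⊕ w
At x=0, y=0, z=0, w=0: circuit gives 0, formula gives 0.
At x=0, y=0, z=0, w=1: circuit gives 1, formula gives 1.
Agrees on all 16 inputs.

Yes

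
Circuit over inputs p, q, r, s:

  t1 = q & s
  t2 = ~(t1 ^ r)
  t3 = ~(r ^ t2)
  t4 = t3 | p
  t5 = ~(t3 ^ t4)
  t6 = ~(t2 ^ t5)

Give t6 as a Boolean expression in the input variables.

~((~((q & s) ^ r)) ^ (~((~(r ^ (~((q & s) ^ r)))) ^ ((~(r ^ (~((q & s) ^ r)))) | p))))

t1 = q & s
t2 = ~(t1 ^ r) = ~((q & s) ^ r)
t3 = ~(r ^ t2) = ~(r ^ (~((q & s) ^ r)))
t4 = t3 | p = (~(r ^ (~((q & s) ^ r)))) | p
t5 = ~(t3 ^ t4) = ~((~(r ^ (~((q & s) ^ r)))) ^ ((~(r ^ (~((q & s) ^ r)))) | p))
t6 = ~(t2 ^ t5) = ~((~((q & s) ^ r)) ^ (~((~(r ^ (~((q & s) ^ r)))) ^ ((~(r ^ (~((q & s) ^ r)))) | p))))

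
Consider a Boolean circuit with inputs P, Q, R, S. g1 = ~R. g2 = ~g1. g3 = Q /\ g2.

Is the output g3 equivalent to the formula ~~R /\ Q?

Yes

g1 = ~R
g2 = ~g1 = ~~R
g3 = Q /\ g2 = Q /\ ~~R
At P=0, Q=0, R=0, S=0: circuit gives 0, formula gives 0.
At P=0, Q=1, R=1, S=0: circuit gives 1, formula gives 1.
Agrees on all 16 inputs.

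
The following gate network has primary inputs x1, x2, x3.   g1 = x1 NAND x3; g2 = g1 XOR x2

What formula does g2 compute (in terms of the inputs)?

(x1 NAND x3) XOR x2

g1 = x1 NAND x3
g2 = g1 XOR x2 = (x1 NAND x3) XOR x2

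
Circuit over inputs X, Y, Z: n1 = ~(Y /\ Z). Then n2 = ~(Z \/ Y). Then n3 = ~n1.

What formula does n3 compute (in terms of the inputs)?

n1 = ~(Y /\ Z)
n3 = ~n1 = ~(~(Y /\ Z))

~(~(Y /\ Z))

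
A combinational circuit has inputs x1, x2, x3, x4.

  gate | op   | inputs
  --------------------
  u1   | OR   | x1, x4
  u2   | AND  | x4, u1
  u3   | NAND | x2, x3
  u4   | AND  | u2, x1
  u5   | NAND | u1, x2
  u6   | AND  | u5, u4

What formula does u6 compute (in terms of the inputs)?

((x1 OR x4) NAND x2) AND ((x4 AND (x1 OR x4)) AND x1)

u1 = x1 OR x4
u2 = x4 AND u1 = x4 AND (x1 OR x4)
u4 = u2 AND x1 = (x4 AND (x1 OR x4)) AND x1
u5 = u1 NAND x2 = (x1 OR x4) NAND x2
u6 = u5 AND u4 = ((x1 OR x4) NAND x2) AND ((x4 AND (x1 OR x4)) AND x1)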